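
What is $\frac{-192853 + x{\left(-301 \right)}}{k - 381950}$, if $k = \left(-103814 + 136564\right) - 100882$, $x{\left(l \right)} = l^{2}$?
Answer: $\frac{51126}{225041} \approx 0.22719$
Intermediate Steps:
$k = -68132$ ($k = 32750 - 100882 = -68132$)
$\frac{-192853 + x{\left(-301 \right)}}{k - 381950} = \frac{-192853 + \left(-301\right)^{2}}{-68132 - 381950} = \frac{-192853 + 90601}{-450082} = \left(-102252\right) \left(- \frac{1}{450082}\right) = \frac{51126}{225041}$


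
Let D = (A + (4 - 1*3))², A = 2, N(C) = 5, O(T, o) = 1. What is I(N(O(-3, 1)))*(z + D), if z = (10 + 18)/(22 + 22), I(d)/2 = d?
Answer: 1060/11 ≈ 96.364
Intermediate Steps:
I(d) = 2*d
D = 9 (D = (2 + (4 - 1*3))² = (2 + (4 - 3))² = (2 + 1)² = 3² = 9)
z = 7/11 (z = 28/44 = 28*(1/44) = 7/11 ≈ 0.63636)
I(N(O(-3, 1)))*(z + D) = (2*5)*(7/11 + 9) = 10*(106/11) = 1060/11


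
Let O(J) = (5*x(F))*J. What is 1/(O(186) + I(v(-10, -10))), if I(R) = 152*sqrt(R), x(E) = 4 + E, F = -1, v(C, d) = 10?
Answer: 279/755306 - 38*sqrt(10)/1888265 ≈ 0.00030575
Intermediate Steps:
O(J) = 15*J (O(J) = (5*(4 - 1))*J = (5*3)*J = 15*J)
1/(O(186) + I(v(-10, -10))) = 1/(15*186 + 152*sqrt(10)) = 1/(2790 + 152*sqrt(10))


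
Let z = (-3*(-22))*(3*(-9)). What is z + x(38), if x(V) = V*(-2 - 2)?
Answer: -1934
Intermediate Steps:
x(V) = -4*V (x(V) = V*(-4) = -4*V)
z = -1782 (z = 66*(-27) = -1782)
z + x(38) = -1782 - 4*38 = -1782 - 152 = -1934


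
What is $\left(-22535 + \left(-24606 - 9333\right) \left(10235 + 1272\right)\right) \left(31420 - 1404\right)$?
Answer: $-11723007177728$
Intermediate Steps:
$\left(-22535 + \left(-24606 - 9333\right) \left(10235 + 1272\right)\right) \left(31420 - 1404\right) = \left(-22535 - 390536073\right) 30016 = \left(-390558608\right) 30016 = -11723007177728$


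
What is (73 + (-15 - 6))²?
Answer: 2704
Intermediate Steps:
(73 + (-15 - 6))² = (73 - 21)² = 52² = 2704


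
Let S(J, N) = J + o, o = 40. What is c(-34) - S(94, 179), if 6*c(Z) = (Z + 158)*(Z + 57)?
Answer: 1024/3 ≈ 341.33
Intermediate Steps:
S(J, N) = 40 + J (S(J, N) = J + 40 = 40 + J)
c(Z) = (57 + Z)*(158 + Z)/6 (c(Z) = ((Z + 158)*(Z + 57))/6 = ((158 + Z)*(57 + Z))/6 = ((57 + Z)*(158 + Z))/6 = (57 + Z)*(158 + Z)/6)
c(-34) - S(94, 179) = (1501 + (1/6)*(-34)**2 + (215/6)*(-34)) - (40 + 94) = (1501 + (1/6)*1156 - 3655/3) - 1*134 = (1501 + 578/3 - 3655/3) - 134 = 1426/3 - 134 = 1024/3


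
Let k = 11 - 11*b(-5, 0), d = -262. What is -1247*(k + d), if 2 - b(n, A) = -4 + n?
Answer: 463884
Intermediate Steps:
b(n, A) = 6 - n (b(n, A) = 2 - (-4 + n) = 2 + (4 - n) = 6 - n)
k = -110 (k = 11 - 11*(6 - 1*(-5)) = 11 - 11*(6 + 5) = 11 - 11*11 = 11 - 121 = -110)
-1247*(k + d) = -1247*(-110 - 262) = -1247*(-372) = 463884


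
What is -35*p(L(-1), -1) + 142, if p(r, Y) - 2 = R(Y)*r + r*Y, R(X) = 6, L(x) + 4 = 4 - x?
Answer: -103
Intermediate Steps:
L(x) = -x (L(x) = -4 + (4 - x) = -x)
p(r, Y) = 2 + 6*r + Y*r (p(r, Y) = 2 + (6*r + r*Y) = 2 + (6*r + Y*r) = 2 + 6*r + Y*r)
-35*p(L(-1), -1) + 142 = -35*(2 + 6*(-1*(-1)) - (-1)*(-1)) + 142 = -35*(2 + 6*1 - 1*1) + 142 = -35*(2 + 6 - 1) + 142 = -35*7 + 142 = -245 + 142 = -103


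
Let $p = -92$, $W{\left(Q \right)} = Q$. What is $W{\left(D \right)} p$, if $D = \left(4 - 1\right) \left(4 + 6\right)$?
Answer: $-2760$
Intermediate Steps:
$D = 30$ ($D = 3 \cdot 10 = 30$)
$W{\left(D \right)} p = 30 \left(-92\right) = -2760$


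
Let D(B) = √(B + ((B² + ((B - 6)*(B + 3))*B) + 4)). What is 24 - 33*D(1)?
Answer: 24 - 33*I*√14 ≈ 24.0 - 123.47*I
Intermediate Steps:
D(B) = √(4 + B + B² + B*(-6 + B)*(3 + B)) (D(B) = √(B + ((B² + ((-6 + B)*(3 + B))*B) + 4)) = √(B + ((B² + B*(-6 + B)*(3 + B)) + 4)) = √(B + (4 + B² + B*(-6 + B)*(3 + B))) = √(4 + B + B² + B*(-6 + B)*(3 + B)))
24 - 33*D(1) = 24 - 33*√(4 + 1³ - 17*1 - 2*1²) = 24 - 33*√(4 + 1 - 17 - 2*1) = 24 - 33*√(4 + 1 - 17 - 2) = 24 - 33*I*√14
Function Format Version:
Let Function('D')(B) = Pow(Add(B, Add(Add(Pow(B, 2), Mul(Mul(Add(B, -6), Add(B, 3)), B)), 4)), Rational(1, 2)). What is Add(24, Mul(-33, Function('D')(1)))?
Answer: Add(24, Mul(-33, I, Pow(14, Rational(1, 2)))) ≈ Add(24.000, Mul(-123.47, I))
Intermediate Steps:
Function('D')(B) = Pow(Add(4, B, Pow(B, 2), Mul(B, Add(-6, B), Add(3, B))), Rational(1, 2)) (Function('D')(B) = Pow(Add(B, Add(Add(Pow(B, 2), Mul(Mul(Add(-6, B), Add(3, B)), B)), 4)), Rational(1, 2)) = Pow(Add(B, Add(Add(Pow(B, 2), Mul(B, Add(-6, B), Add(3, B))), 4)), Rational(1, 2)) = Pow(Add(B, Add(4, Pow(B, 2), Mul(B, Add(-6, B), Add(3, B)))), Rational(1, 2)) = Pow(Add(4, B, Pow(B, 2), Mul(B, Add(-6, B), Add(3, B))), Rational(1, 2)))
Add(24, Mul(-33, Function('D')(1))) = Add(24, Mul(-33, Pow(Add(4, Pow(1, 3), Mul(-17, 1), Mul(-2, Pow(1, 2))), Rational(1, 2)))) = Add(24, Mul(-33, Pow(Add(4, 1, -17, Mul(-2, 1)), Rational(1, 2)))) = Add(24, Mul(-33, Pow(Add(4, 1, -17, -2), Rational(1, 2)))) = Add(24, Mul(-33, Pow(-14, Rational(1, 2)))) = Add(24, Mul(-33, Mul(I, Pow(14, Rational(1, 2))))) = Add(24, Mul(-33, I, Pow(14, Rational(1, 2))))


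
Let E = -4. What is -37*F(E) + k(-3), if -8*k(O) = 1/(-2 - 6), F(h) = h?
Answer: 9473/64 ≈ 148.02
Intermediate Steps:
k(O) = 1/64 (k(O) = -1/(8*(-2 - 6)) = -⅛/(-8) = -⅛*(-⅛) = 1/64)
-37*F(E) + k(-3) = -37*(-4) + 1/64 = 148 + 1/64 = 9473/64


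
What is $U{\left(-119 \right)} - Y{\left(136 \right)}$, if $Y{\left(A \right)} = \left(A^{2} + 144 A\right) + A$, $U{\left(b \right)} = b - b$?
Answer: $-38216$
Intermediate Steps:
$U{\left(b \right)} = 0$
$Y{\left(A \right)} = A^{2} + 145 A$
$U{\left(-119 \right)} - Y{\left(136 \right)} = 0 - 136 \left(145 + 136\right) = 0 - 136 \cdot 281 = 0 - 38216 = -38216$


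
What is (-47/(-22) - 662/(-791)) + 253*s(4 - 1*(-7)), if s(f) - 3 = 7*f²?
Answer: 3742351841/17402 ≈ 2.1505e+5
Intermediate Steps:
s(f) = 3 + 7*f²
(-47/(-22) - 662/(-791)) + 253*s(4 - 1*(-7)) = (-47/(-22) - 662/(-791)) + 253*(3 + 7*(4 - 1*(-7))²) = (-47*(-1/22) - 662*(-1/791)) + 253*(3 + 7*(4 + 7)²) = (47/22 + 662/791) + 253*(3 + 7*11²) = 51741/17402 + 253*(3 + 7*121) = 51741/17402 + 253*(3 + 847) = 51741/17402 + 253*850 = 51741/17402 + 215050 = 3742351841/17402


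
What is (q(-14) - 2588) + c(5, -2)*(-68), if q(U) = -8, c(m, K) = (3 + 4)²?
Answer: -5928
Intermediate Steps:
c(m, K) = 49 (c(m, K) = 7² = 49)
(q(-14) - 2588) + c(5, -2)*(-68) = (-8 - 2588) + 49*(-68) = -2596 - 3332 = -5928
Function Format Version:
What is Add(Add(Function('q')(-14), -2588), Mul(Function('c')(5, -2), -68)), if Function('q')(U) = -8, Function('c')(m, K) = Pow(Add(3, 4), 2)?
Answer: -5928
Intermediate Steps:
Function('c')(m, K) = 49 (Function('c')(m, K) = Pow(7, 2) = 49)
Add(Add(Function('q')(-14), -2588), Mul(Function('c')(5, -2), -68)) = Add(Add(-8, -2588), Mul(49, -68)) = Add(-2596, -3332) = -5928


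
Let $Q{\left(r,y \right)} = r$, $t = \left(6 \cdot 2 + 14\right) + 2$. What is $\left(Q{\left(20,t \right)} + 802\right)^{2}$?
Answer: $675684$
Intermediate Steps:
$t = 28$ ($t = \left(12 + 14\right) + 2 = 26 + 2 = 28$)
$\left(Q{\left(20,t \right)} + 802\right)^{2} = \left(20 + 802\right)^{2} = 822^{2} = 675684$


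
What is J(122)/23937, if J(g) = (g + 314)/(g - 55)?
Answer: 436/1603779 ≈ 0.00027186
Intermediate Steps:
J(g) = (314 + g)/(-55 + g)
J(122)/23937 = ((314 + 122)/(-55 + 122))/23937 = (436/67)*(1/23937) = 436/1603779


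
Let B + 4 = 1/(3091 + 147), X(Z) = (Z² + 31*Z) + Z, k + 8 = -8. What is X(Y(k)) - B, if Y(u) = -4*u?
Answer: 19907223/3238 ≈ 6148.0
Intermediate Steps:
k = -16 (k = -8 - 8 = -16)
X(Z) = Z² + 32*Z
B = -12951/3238 (B = -4 + 1/(3091 + 147) = -4 + 1/3238 = -12951/3238 ≈ -3.9997)
X(Y(k)) - B = (-4*(-16))*(32 - 4*(-16)) - 1*(-12951/3238) = 64*(32 + 64) + 12951/3238 = 64*96 + 12951/3238 = 6144 + 12951/3238 = 19907223/3238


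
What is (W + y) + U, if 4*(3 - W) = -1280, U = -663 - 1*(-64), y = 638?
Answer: 362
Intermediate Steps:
U = -599 (U = -663 + 64 = -599)
W = 323 (W = 3 - ¼*(-1280) = 3 + 320 = 323)
(W + y) + U = (323 + 638) - 599 = 961 - 599 = 362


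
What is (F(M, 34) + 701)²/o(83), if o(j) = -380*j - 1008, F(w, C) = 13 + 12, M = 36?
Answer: -131769/8137 ≈ -16.194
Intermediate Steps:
F(w, C) = 25
o(j) = -1008 - 380*j
(F(M, 34) + 701)²/o(83) = (25 + 701)²/(-1008 - 380*83) = 726²/(-1008 - 31540) = 527076/(-32548) = 527076*(-1/32548) = -131769/8137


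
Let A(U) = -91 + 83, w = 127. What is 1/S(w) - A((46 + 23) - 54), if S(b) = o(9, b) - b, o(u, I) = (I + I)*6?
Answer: 11177/1397 ≈ 8.0007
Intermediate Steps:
o(u, I) = 12*I (o(u, I) = (2*I)*6 = 12*I)
S(b) = 11*b (S(b) = 12*b - b = 11*b)
A(U) = -8
1/S(w) - A((46 + 23) - 54) = 1/(11*127) - 1*(-8) = 1/1397 + 8 = 11177/1397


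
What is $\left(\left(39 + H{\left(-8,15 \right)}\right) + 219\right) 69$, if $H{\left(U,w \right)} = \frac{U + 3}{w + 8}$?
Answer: $17787$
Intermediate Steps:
$H{\left(U,w \right)} = \frac{3 + U}{8 + w}$
$\left(\left(39 + H{\left(-8,15 \right)}\right) + 219\right) 69 = \left(\left(39 + \frac{3 - 8}{8 + 15}\right) + 219\right) 69 = \left(\left(39 + \frac{1}{23} \left(-5\right)\right) + 219\right) 69 = \left(\left(39 - \frac{5}{23}\right) + 219\right) 69 = \left(\frac{892}{23} + 219\right) 69 = \frac{5929}{23} \cdot 69 = 17787$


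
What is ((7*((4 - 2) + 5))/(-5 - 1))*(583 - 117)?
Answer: -11417/3 ≈ -3805.7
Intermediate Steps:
((7*((4 - 2) + 5))/(-5 - 1))*(583 - 117) = ((7*(2 + 5))/(-6))*466 = ((7*7)*(-⅙))*466 = (49*(-⅙))*466 = -49/6*466 = -11417/3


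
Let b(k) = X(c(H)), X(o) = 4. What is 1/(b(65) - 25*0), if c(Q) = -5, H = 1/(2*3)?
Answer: ¼ ≈ 0.25000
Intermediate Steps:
H = ⅙ (H = 1/6 = ⅙ ≈ 0.16667)
b(k) = 4
1/(b(65) - 25*0) = 1/(4 - 25*0) = 1/(4 + 0) = 1/4 = ¼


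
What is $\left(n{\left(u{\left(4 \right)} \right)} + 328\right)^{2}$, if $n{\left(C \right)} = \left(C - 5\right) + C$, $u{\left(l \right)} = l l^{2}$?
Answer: $203401$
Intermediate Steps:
$u{\left(l \right)} = l^{3}$
$n{\left(C \right)} = -5 + 2 C$ ($n{\left(C \right)} = \left(-5 + C\right) + C = -5 + 2 C$)
$\left(n{\left(u{\left(4 \right)} \right)} + 328\right)^{2} = \left(\left(-5 + 2 \cdot 4^{3}\right) + 328\right)^{2} = \left(\left(-5 + 2 \cdot 64\right) + 328\right)^{2} = \left(\left(-5 + 128\right) + 328\right)^{2} = \left(123 + 328\right)^{2} = 451^{2} = 203401$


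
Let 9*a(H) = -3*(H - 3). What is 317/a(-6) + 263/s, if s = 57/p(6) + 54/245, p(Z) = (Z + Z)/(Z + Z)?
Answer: 1545776/14019 ≈ 110.26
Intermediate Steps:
a(H) = 1 - H/3 (a(H) = (-3*(H - 3))/9 = (-3*(-3 + H))/9 = (9 - 3*H)/9 = 1 - H/3)
p(Z) = 1 (p(Z) = (2*Z)/((2*Z)) = (2*Z)*(1/(2*Z)) = 1)
s = 14019/245 (s = 57/1 + 54/245 = 57*1 + 54*(1/245) = 57 + 54/245 = 14019/245 ≈ 57.220)
317/a(-6) + 263/s = 317/(1 - ⅓*(-6)) + 263/(14019/245) = 317/(1 + 2) + 263*(245/14019) = 317/3 + 64435/14019 = 1545776/14019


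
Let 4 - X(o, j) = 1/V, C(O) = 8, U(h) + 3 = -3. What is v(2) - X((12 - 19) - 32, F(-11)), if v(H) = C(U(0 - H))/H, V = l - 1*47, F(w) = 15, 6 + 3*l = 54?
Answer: -1/31 ≈ -0.032258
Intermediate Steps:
l = 16 (l = -2 + (⅓)*54 = -2 + 18 = 16)
U(h) = -6 (U(h) = -3 - 3 = -6)
V = -31 (V = 16 - 1*47 = 16 - 47 = -31)
v(H) = 8/H
X(o, j) = 125/31 (X(o, j) = 4 - 1/(-31) = 4 - 1*(-1/31) = 4 + 1/31 = 125/31)
v(2) - X((12 - 19) - 32, F(-11)) = 8/2 - 1*125/31 = 8*(½) - 125/31 = 4 - 125/31 = -1/31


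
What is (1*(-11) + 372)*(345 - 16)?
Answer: 118769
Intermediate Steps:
(1*(-11) + 372)*(345 - 16) = (-11 + 372)*329 = 361*329 = 118769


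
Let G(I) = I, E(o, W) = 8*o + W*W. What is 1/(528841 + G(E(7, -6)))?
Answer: 1/528933 ≈ 1.8906e-6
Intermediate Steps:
E(o, W) = W**2 + 8*o (E(o, W) = 8*o + W**2 = W**2 + 8*o)
1/(528841 + G(E(7, -6))) = 1/(528841 + ((-6)**2 + 8*7)) = 1/(528841 + (36 + 56)) = 1/(528841 + 92) = 1/528933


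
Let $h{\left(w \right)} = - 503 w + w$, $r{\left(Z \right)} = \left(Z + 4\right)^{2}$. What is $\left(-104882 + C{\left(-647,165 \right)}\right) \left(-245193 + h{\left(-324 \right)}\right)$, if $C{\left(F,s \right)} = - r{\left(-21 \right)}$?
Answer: $8681340195$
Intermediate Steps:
$r{\left(Z \right)} = \left(4 + Z\right)^{2}$
$h{\left(w \right)} = - 502 w$
$C{\left(F,s \right)} = -289$ ($C{\left(F,s \right)} = - \left(4 - 21\right)^{2} = - \left(-17\right)^{2} = \left(-1\right) 289 = -289$)
$\left(-104882 + C{\left(-647,165 \right)}\right) \left(-245193 + h{\left(-324 \right)}\right) = \left(-104882 - 289\right) \left(-245193 - -162648\right) = - 105171 \left(-245193 + 162648\right) = \left(-105171\right) \left(-82545\right) = 8681340195$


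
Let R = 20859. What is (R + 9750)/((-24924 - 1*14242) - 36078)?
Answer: -30609/75244 ≈ -0.40680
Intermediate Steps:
(R + 9750)/((-24924 - 1*14242) - 36078) = (20859 + 9750)/((-24924 - 1*14242) - 36078) = 30609/((-24924 - 14242) - 36078) = 30609/(-39166 - 36078) = 30609/(-75244) = 30609*(-1/75244) = -30609/75244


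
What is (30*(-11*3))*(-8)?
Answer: 7920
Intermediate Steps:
(30*(-11*3))*(-8) = (30*(-33))*(-8) = -990*(-8) = 7920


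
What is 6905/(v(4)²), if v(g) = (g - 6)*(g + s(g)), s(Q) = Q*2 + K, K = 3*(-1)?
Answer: 6905/324 ≈ 21.312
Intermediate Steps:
K = -3
s(Q) = -3 + 2*Q (s(Q) = Q*2 - 3 = 2*Q - 3 = -3 + 2*Q)
v(g) = (-6 + g)*(-3 + 3*g) (v(g) = (g - 6)*(g + (-3 + 2*g)) = (-6 + g)*(-3 + 3*g))
6905/(v(4)²) = 6905/((18 - 21*4 + 3*4²)²) = 6905/((18 - 84 + 3*16)²) = 6905/((18 - 84 + 48)²) = 6905/((-18)²) = 6905/324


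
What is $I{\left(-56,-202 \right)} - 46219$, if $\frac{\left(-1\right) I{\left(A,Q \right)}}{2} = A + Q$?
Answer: $-45703$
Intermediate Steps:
$I{\left(A,Q \right)} = - 2 A - 2 Q$ ($I{\left(A,Q \right)} = - 2 \left(A + Q\right) = - 2 A - 2 Q$)
$I{\left(-56,-202 \right)} - 46219 = \left(\left(-2\right) \left(-56\right) - -404\right) - 46219 = \left(112 + 404\right) - 46219 = 516 - 46219 = -45703$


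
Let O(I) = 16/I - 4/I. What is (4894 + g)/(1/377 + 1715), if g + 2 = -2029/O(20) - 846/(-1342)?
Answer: 573335945/650758614 ≈ 0.88103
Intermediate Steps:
O(I) = 12/I
g = -6810052/2013 (g = -2 + (-2029/(12/20) - 846/(-1342)) = -2 + (-2029/(12*(1/20)) - 846*(-1/1342)) = -2 + (-2029/⅗ + 423/671) = -2 + (-2029*5/3 + 423/671) = -2 + (-10145/3 + 423/671) = -2 - 6806026/2013 = -6810052/2013 ≈ -3383.0)
(4894 + g)/(1/377 + 1715) = (4894 - 6810052/2013)/(1/377 + 1715) = 3041570/(2013*(1/377 + 1715)) = 3041570/(2013*(646556/377)) = (3041570/2013)*(377/646556) = 573335945/650758614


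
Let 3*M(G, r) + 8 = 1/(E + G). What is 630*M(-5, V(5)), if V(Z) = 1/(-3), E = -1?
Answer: -1715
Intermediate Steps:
V(Z) = -⅓
M(G, r) = -8/3 + 1/(3*(-1 + G))
630*M(-5, V(5)) = 630*((9 - 8*(-5))/(3*(-1 - 5))) = 630*((⅓)*(9 + 40)/(-6)) = 630*((⅓)*(-⅙)*49) = 630*(-49/18) = -1715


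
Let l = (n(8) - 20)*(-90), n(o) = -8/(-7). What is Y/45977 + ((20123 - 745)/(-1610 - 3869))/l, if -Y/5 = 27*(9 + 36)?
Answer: -200830752571/1496333419020 ≈ -0.13422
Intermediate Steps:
n(o) = 8/7 (n(o) = -8*(-1/7) = 8/7)
Y = -6075 (Y = -135*(9 + 36) = -135*45 = -5*1215 = -6075)
l = 11880/7 (l = (8/7 - 20)*(-90) = -132/7*(-90) = 11880/7 ≈ 1697.1)
Y/45977 + ((20123 - 745)/(-1610 - 3869))/l = -6075/45977 + ((20123 - 745)/(-1610 - 3869))/(11880/7) = -6075*1/45977 + (19378/(-5479))*(7/11880) = -6075/45977 + (19378*(-1/5479))*(7/11880) = -6075/45977 - 19378/5479*7/11880 = -6075/45977 - 67823/32545260 = -200830752571/1496333419020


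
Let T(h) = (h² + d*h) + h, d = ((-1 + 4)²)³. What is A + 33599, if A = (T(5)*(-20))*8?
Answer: -554401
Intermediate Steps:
d = 729 (d = (3²)³ = 9³ = 729)
T(h) = h² + 730*h (T(h) = (h² + 729*h) + h = h² + 730*h)
A = -588000 (A = ((5*(730 + 5))*(-20))*8 = ((5*735)*(-20))*8 = (3675*(-20))*8 = -73500*8 = -588000)
A + 33599 = -588000 + 33599 = -554401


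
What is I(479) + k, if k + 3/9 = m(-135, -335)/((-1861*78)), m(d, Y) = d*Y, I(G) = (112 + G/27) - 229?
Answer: -130516979/1306422 ≈ -99.904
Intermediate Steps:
I(G) = -117 + G/27 (I(G) = (112 + G*(1/27)) - 229 = (112 + G/27) - 229 = -117 + G/27)
m(d, Y) = Y*d
k = -93611/145158 (k = -⅓ + (-335*(-135))/((-1861*78)) = -⅓ + 45225/(-145158) = -⅓ + 45225*(-1/145158) = -⅓ - 15075/48386 = -93611/145158 ≈ -0.64489)
I(479) + k = (-117 + (1/27)*479) - 93611/145158 = (-117 + 479/27) - 93611/145158 = -2680/27 - 93611/145158 = -130516979/1306422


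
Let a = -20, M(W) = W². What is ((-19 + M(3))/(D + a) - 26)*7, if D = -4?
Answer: -2149/12 ≈ -179.08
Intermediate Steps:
((-19 + M(3))/(D + a) - 26)*7 = ((-19 + 3²)/(-4 - 20) - 26)*7 = ((-19 + 9)/(-24) - 26)*7 = (-10*(-1/24) - 26)*7 = (5/12 - 26)*7 = -307/12*7 = -2149/12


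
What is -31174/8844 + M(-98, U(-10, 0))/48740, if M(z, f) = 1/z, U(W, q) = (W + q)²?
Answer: -3384164621/960080520 ≈ -3.5249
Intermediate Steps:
-31174/8844 + M(-98, U(-10, 0))/48740 = -31174/8844 + 1/(-98*48740) = -31174*1/8844 - 1/98*1/48740 = -1417/402 - 1/4776520 = -3384164621/960080520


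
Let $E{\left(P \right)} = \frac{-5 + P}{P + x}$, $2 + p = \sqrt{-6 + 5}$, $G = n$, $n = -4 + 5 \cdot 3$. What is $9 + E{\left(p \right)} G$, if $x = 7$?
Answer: $- \frac{70}{13} + \frac{66 i}{13} \approx -5.3846 + 5.0769 i$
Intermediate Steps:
$n = 11$ ($n = -4 + 15 = 11$)
$G = 11$
$p = -2 + i$ ($p = -2 + \sqrt{-6 + 5} = -2 + \sqrt{-1} = -2 + i \approx -2.0 + 1.0 i$)
$E{\left(P \right)} = \frac{-5 + P}{7 + P}$ ($E{\left(P \right)} = \frac{-5 + P}{P + 7} = \frac{-5 + P}{7 + P}$)
$9 + E{\left(p \right)} G = 9 + \frac{-5 - \left(2 - i\right)}{7 - \left(2 - i\right)} 11 = 9 + \frac{-7 + i}{5 + i} 11 = 9 + \frac{5 - i}{26} \left(-7 + i\right) 11 = 9 + \frac{\left(-7 + i\right) \left(5 - i\right)}{26} \cdot 11 = 9 + \frac{11 \left(-7 + i\right) \left(5 - i\right)}{26}$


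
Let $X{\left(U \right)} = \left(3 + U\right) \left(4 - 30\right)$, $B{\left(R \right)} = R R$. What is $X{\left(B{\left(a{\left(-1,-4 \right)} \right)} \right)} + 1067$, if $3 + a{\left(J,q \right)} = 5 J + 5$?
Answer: $755$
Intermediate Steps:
$a{\left(J,q \right)} = 2 + 5 J$ ($a{\left(J,q \right)} = -3 + \left(5 J + 5\right) = -3 + \left(5 + 5 J\right) = 2 + 5 J$)
$B{\left(R \right)} = R^{2}$
$X{\left(U \right)} = -78 - 26 U$ ($X{\left(U \right)} = \left(3 + U\right) \left(-26\right) = -78 - 26 U$)
$X{\left(B{\left(a{\left(-1,-4 \right)} \right)} \right)} + 1067 = \left(-78 - 26 \left(2 + 5 \left(-1\right)\right)^{2}\right) + 1067 = \left(-78 - 26 \left(2 - 5\right)^{2}\right) + 1067 = \left(-78 - 26 \left(-3\right)^{2}\right) + 1067 = \left(-78 - 234\right) + 1067 = -312 + 1067 = 755$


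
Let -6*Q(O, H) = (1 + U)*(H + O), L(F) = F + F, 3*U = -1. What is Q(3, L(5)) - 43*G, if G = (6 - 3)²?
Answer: -3496/9 ≈ -388.44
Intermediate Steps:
U = -⅓ (U = (⅓)*(-1) = -⅓ ≈ -0.33333)
L(F) = 2*F
Q(O, H) = -H/9 - O/9 (Q(O, H) = -(1 - ⅓)*(H + O)/6 = -(H + O)/9 = -(2*H/3 + 2*O/3)/6 = -H/9 - O/9)
G = 9 (G = 3² = 9)
Q(3, L(5)) - 43*G = (-2*5/9 - ⅑*3) - 43*9 = (-⅑*10 - ⅓) - 387 = (-10/9 - ⅓) - 387 = -13/9 - 387 = -3496/9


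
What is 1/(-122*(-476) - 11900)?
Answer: 1/46172 ≈ 2.1658e-5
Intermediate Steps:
1/(-122*(-476) - 11900) = 1/(58072 - 11900) = 1/46172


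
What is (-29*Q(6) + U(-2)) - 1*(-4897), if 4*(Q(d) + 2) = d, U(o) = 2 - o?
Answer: 9831/2 ≈ 4915.5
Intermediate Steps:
Q(d) = -2 + d/4
(-29*Q(6) + U(-2)) - 1*(-4897) = (-29*(-2 + (¼)*6) + (2 - 1*(-2))) - 1*(-4897) = (-29*(-2 + 3/2) + (2 + 2)) + 4897 = (-29*(-½) + 4) + 4897 = (29/2 + 4) + 4897 = 37/2 + 4897 = 9831/2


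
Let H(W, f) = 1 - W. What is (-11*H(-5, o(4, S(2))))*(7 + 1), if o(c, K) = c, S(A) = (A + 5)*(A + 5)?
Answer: -528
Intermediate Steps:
S(A) = (5 + A)² (S(A) = (5 + A)*(5 + A) = (5 + A)²)
(-11*H(-5, o(4, S(2))))*(7 + 1) = (-11*(1 - 1*(-5)))*(7 + 1) = -11*(1 + 5)*8 = -11*6*8 = -66*8 = -528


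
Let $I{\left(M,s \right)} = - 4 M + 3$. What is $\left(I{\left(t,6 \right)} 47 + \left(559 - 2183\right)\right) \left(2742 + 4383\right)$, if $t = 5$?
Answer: $-17263875$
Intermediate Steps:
$I{\left(M,s \right)} = 3 - 4 M$
$\left(I{\left(t,6 \right)} 47 + \left(559 - 2183\right)\right) \left(2742 + 4383\right) = \left(\left(3 - 20\right) 47 + \left(559 - 2183\right)\right) \left(2742 + 4383\right) = \left(\left(3 - 20\right) 47 + \left(559 - 2183\right)\right) 7125 = \left(\left(-17\right) 47 - 1624\right) 7125 = \left(-799 - 1624\right) 7125 = \left(-2423\right) 7125 = -17263875$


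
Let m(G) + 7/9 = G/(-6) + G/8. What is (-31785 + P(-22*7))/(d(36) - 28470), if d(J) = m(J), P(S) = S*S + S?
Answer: 148014/512501 ≈ 0.28881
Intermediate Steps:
m(G) = -7/9 - G/24 (m(G) = -7/9 + (G/(-6) + G/8) = -7/9 + (G*(-1/6) + G*(1/8)) = -7/9 + (-G/6 + G/8) = -7/9 - G/24)
P(S) = S + S**2 (P(S) = S**2 + S = S + S**2)
d(J) = -7/9 - J/24
(-31785 + P(-22*7))/(d(36) - 28470) = (-31785 + (-22*7)*(1 - 22*7))/((-7/9 - 1/24*36) - 28470) = (-31785 - 154*(1 - 154))/((-7/9 - 3/2) - 28470) = (-31785 - 154*(-153))/(-41/18 - 28470) = (-31785 + 23562)/(-512501/18) = -8223*(-18/512501) = 148014/512501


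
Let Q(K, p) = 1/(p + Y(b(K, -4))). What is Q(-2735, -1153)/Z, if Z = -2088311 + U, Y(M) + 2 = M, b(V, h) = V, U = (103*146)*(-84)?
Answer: 1/13037346670 ≈ 7.6703e-11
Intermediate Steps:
U = -1263192 (U = 15038*(-84) = -1263192)
Y(M) = -2 + M
Z = -3351503 (Z = -2088311 - 1263192 = -3351503)
Q(K, p) = 1/(-2 + K + p) (Q(K, p) = 1/(p + (-2 + K)) = 1/(-2 + K + p))
Q(-2735, -1153)/Z = 1/(-2 - 2735 - 1153*(-3351503)) = -1/3351503/(-3890) = -1/3890*(-1/3351503) = 1/13037346670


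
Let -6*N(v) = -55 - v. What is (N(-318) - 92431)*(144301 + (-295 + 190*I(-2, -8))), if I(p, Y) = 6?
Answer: -13422352159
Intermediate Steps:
N(v) = 55/6 + v/6 (N(v) = -(-55 - v)/6 = 55/6 + v/6)
(N(-318) - 92431)*(144301 + (-295 + 190*I(-2, -8))) = ((55/6 + (1/6)*(-318)) - 92431)*(144301 + (-295 + 190*6)) = ((55/6 - 53) - 92431)*(144301 + (-295 + 1140)) = (-263/6 - 92431)*(144301 + 845) = -554849/6*145146 = -13422352159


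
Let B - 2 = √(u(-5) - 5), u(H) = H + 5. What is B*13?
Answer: 26 + 13*I*√5 ≈ 26.0 + 29.069*I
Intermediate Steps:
u(H) = 5 + H
B = 2 + I*√5 (B = 2 + √((5 - 5) - 5) = 2 + √(0 - 5) = 2 + √(-5) = 2 + I*√5 ≈ 2.0 + 2.2361*I)
B*13 = (2 + I*√5)*13 = 26 + 13*I*√5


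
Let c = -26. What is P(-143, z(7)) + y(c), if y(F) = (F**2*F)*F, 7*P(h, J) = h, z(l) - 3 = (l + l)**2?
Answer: 3198689/7 ≈ 4.5696e+5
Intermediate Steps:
z(l) = 3 + 4*l**2 (z(l) = 3 + (l + l)**2 = 3 + (2*l)**2 = 3 + 4*l**2)
P(h, J) = h/7
y(F) = F**4 (y(F) = F**3*F = F**4)
P(-143, z(7)) + y(c) = (1/7)*(-143) + (-26)**4 = -143/7 + 456976 = 3198689/7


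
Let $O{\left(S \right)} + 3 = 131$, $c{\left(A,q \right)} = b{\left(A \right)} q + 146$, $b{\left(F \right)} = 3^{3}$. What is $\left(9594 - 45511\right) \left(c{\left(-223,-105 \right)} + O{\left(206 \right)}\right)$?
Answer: $91983437$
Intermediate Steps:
$b{\left(F \right)} = 27$
$c{\left(A,q \right)} = 146 + 27 q$ ($c{\left(A,q \right)} = 27 q + 146 = 146 + 27 q$)
$O{\left(S \right)} = 128$ ($O{\left(S \right)} = -3 + 131 = 128$)
$\left(9594 - 45511\right) \left(c{\left(-223,-105 \right)} + O{\left(206 \right)}\right) = \left(9594 - 45511\right) \left(\left(146 + 27 \left(-105\right)\right) + 128\right) = - 35917 \left(\left(146 - 2835\right) + 128\right) = - 35917 \left(-2689 + 128\right) = \left(-35917\right) \left(-2561\right) = 91983437$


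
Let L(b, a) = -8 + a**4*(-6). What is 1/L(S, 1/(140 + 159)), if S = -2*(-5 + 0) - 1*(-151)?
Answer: -7992538801/63940310414 ≈ -0.12500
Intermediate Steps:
S = 161 (S = -2*(-5) + 151 = 10 + 151 = 161)
L(b, a) = -8 - 6*a**4
1/L(S, 1/(140 + 159)) = 1/(-8 - 6/(140 + 159)**4) = 1/(-8 - 6*(1/299)**4) = 1/(-8 - 6*1/7992538801) = 1/(-8 - 6/7992538801) = 1/(-63940310414/7992538801) = -7992538801/63940310414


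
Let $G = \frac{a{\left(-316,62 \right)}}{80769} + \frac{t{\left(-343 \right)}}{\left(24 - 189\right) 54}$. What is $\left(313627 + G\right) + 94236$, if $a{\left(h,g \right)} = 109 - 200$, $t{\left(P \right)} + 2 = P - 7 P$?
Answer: $\frac{3763066296832}{9226305} \approx 4.0786 \cdot 10^{5}$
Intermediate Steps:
$t{\left(P \right)} = -2 - 6 P$ ($t{\left(P \right)} = -2 + \left(P - 7 P\right) = -2 - 6 P$)
$a{\left(h,g \right)} = -91$ ($a{\left(h,g \right)} = 109 - 200 = -91$)
$G = - \frac{2139383}{9226305}$ ($G = - \frac{91}{80769} + \frac{-2 - -2058}{\left(24 - 189\right) 54} = \left(-91\right) \frac{1}{80769} + \frac{-2 + 2058}{\left(-165\right) 54} = - \frac{7}{6213} + \frac{2056}{-8910} = - \frac{7}{6213} + 2056 \left(- \frac{1}{8910}\right) = - \frac{7}{6213} - \frac{1028}{4455} = - \frac{2139383}{9226305} \approx -0.23188$)
$\left(313627 + G\right) + 94236 = \left(313627 - \frac{2139383}{9226305}\right) + 94236 = \frac{2893616218852}{9226305} + 94236 = \frac{3763066296832}{9226305}$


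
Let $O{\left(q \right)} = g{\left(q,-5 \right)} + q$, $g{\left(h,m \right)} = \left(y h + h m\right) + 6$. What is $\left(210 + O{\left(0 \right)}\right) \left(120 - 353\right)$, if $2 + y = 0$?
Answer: $-50328$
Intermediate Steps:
$y = -2$ ($y = -2 + 0 = -2$)
$g{\left(h,m \right)} = 6 - 2 h + h m$ ($g{\left(h,m \right)} = \left(- 2 h + h m\right) + 6 = 6 - 2 h + h m$)
$O{\left(q \right)} = 6 - 6 q$ ($O{\left(q \right)} = \left(6 - 2 q + q \left(-5\right)\right) + q = \left(6 - 2 q - 5 q\right) + q = \left(6 - 7 q\right) + q = 6 - 6 q$)
$\left(210 + O{\left(0 \right)}\right) \left(120 - 353\right) = \left(210 + \left(6 - 0\right)\right) \left(120 - 353\right) = \left(210 + \left(6 + 0\right)\right) \left(-233\right) = \left(210 + 6\right) \left(-233\right) = 216 \left(-233\right) = -50328$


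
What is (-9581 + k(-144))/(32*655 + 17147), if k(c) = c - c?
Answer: -9581/38107 ≈ -0.25142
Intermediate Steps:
k(c) = 0
(-9581 + k(-144))/(32*655 + 17147) = (-9581 + 0)/(32*655 + 17147) = -9581/(20960 + 17147) = -9581/38107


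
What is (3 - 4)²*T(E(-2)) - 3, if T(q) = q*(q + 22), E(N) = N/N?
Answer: 20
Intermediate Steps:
E(N) = 1
T(q) = q*(22 + q)
(3 - 4)²*T(E(-2)) - 3 = (3 - 4)²*(1*(22 + 1)) - 3 = (-1)²*(1*23) - 3 = 1*23 - 3 = 23 - 3 = 20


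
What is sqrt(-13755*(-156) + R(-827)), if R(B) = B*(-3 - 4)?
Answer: sqrt(2151569) ≈ 1466.8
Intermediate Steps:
R(B) = -7*B (R(B) = B*(-7) = -7*B)
sqrt(-13755*(-156) + R(-827)) = sqrt(-13755*(-156) - 7*(-827)) = sqrt(2145780 + 5789) = sqrt(2151569)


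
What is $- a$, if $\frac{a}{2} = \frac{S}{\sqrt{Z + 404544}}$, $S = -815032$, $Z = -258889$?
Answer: $\frac{1630064 \sqrt{145655}}{145655} \approx 4271.1$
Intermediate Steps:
$a = - \frac{1630064 \sqrt{145655}}{145655}$ ($a = 2 \left(- \frac{815032}{\sqrt{-258889 + 404544}}\right) = 2 \left(- \frac{815032}{\sqrt{145655}}\right) = 2 \left(- 815032 \frac{\sqrt{145655}}{145655}\right) = 2 \left(- \frac{815032 \sqrt{145655}}{145655}\right) = - \frac{1630064 \sqrt{145655}}{145655} \approx -4271.1$)
$- a = - \frac{\left(-1630064\right) \sqrt{145655}}{145655} = \frac{1630064 \sqrt{145655}}{145655}$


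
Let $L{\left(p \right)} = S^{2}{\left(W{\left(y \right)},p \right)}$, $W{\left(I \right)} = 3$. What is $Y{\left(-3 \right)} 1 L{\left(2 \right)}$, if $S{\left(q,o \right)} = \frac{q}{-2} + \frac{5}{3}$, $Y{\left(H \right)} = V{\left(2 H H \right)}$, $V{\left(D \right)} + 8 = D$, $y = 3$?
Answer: $\frac{5}{18} \approx 0.27778$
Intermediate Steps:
$V{\left(D \right)} = -8 + D$
$Y{\left(H \right)} = -8 + 2 H^{2}$ ($Y{\left(H \right)} = -8 + 2 H H = -8 + 2 H^{2}$)
$S{\left(q,o \right)} = \frac{5}{3} - \frac{q}{2}$ ($S{\left(q,o \right)} = q \left(- \frac{1}{2}\right) + 5 \cdot \frac{1}{3} = - \frac{q}{2} + \frac{5}{3} = \frac{5}{3} - \frac{q}{2}$)
$L{\left(p \right)} = \frac{1}{36}$ ($L{\left(p \right)} = \left(\frac{5}{3} - \frac{3}{2}\right)^{2} = \left(\frac{1}{6}\right)^{2} = \frac{1}{36}$)
$Y{\left(-3 \right)} 1 L{\left(2 \right)} = \left(-8 + 2 \left(-3\right)^{2}\right) 1 \cdot \frac{1}{36} = \left(-8 + 2 \cdot 9\right) 1 \cdot \frac{1}{36} = \left(-8 + 18\right) 1 \cdot \frac{1}{36} = 10 \cdot 1 \cdot \frac{1}{36} = 10 \cdot \frac{1}{36} = \frac{5}{18}$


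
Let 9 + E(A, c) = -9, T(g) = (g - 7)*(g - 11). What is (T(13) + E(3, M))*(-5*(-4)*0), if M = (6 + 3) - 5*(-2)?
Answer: 0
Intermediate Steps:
T(g) = (-11 + g)*(-7 + g) (T(g) = (-7 + g)*(-11 + g) = (-11 + g)*(-7 + g))
M = 19 (M = 9 + 10 = 19)
E(A, c) = -18 (E(A, c) = -9 - 9 = -18)
(T(13) + E(3, M))*(-5*(-4)*0) = ((77 + 13² - 18*13) - 18)*(-5*(-4)*0) = ((77 + 169 - 234) - 18)*(20*0) = (12 - 18)*0 = -6*0 = 0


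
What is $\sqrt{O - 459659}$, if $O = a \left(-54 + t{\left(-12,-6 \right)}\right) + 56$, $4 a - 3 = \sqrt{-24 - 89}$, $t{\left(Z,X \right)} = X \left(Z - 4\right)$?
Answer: $\frac{\sqrt{-1838286 + 42 i \sqrt{113}}}{2} \approx 0.082323 + 677.92 i$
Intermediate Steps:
$t{\left(Z,X \right)} = X \left(-4 + Z\right)$
$a = \frac{3}{4} + \frac{i \sqrt{113}}{4}$ ($a = \frac{3}{4} + \frac{\sqrt{-24 - 89}}{4} = \frac{3}{4} + \frac{\sqrt{-113}}{4} = \frac{3}{4} + \frac{i \sqrt{113}}{4} \approx 0.75 + 2.6575 i$)
$O = \frac{175}{2} + \frac{21 i \sqrt{113}}{2}$ ($O = \left(\frac{3}{4} + \frac{i \sqrt{113}}{4}\right) \left(-54 - 6 \left(-4 - 12\right)\right) + 56 = \left(\frac{3}{4} + \frac{i \sqrt{113}}{4}\right) \left(-54 - -96\right) + 56 = \left(\frac{3}{4} + \frac{i \sqrt{113}}{4}\right) \left(-54 + 96\right) + 56 = \left(\frac{3}{4} + \frac{i \sqrt{113}}{4}\right) 42 + 56 = \left(\frac{63}{2} + \frac{21 i \sqrt{113}}{2}\right) + 56 = \frac{175}{2} + \frac{21 i \sqrt{113}}{2} \approx 87.5 + 111.62 i$)
$\sqrt{O - 459659} = \sqrt{\left(\frac{175}{2} + \frac{21 i \sqrt{113}}{2}\right) - 459659} = \sqrt{- \frac{919143}{2} + \frac{21 i \sqrt{113}}{2}}$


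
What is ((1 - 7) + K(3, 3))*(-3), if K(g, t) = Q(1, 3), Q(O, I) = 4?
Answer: 6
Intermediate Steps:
K(g, t) = 4
((1 - 7) + K(3, 3))*(-3) = ((1 - 7) + 4)*(-3) = (-6 + 4)*(-3) = -2*(-3) = 6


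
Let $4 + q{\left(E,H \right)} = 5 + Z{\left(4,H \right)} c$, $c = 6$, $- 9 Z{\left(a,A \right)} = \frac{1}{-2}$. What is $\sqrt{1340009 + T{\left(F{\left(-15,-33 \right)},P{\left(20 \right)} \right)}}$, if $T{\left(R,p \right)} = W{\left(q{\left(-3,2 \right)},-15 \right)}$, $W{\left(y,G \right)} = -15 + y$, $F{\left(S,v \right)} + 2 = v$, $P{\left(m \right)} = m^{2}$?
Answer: $\frac{\sqrt{12059958}}{3} \approx 1157.6$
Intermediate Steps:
$Z{\left(a,A \right)} = \frac{1}{18}$ ($Z{\left(a,A \right)} = - \frac{1}{9 \left(-2\right)} = \left(- \frac{1}{9}\right) \left(- \frac{1}{2}\right) = \frac{1}{18}$)
$q{\left(E,H \right)} = \frac{4}{3}$ ($q{\left(E,H \right)} = -4 + \left(5 + \frac{1}{18} \cdot 6\right) = -4 + \left(5 + \frac{1}{3}\right) = -4 + \frac{16}{3} = \frac{4}{3}$)
$F{\left(S,v \right)} = -2 + v$
$T{\left(R,p \right)} = - \frac{41}{3}$ ($T{\left(R,p \right)} = -15 + \frac{4}{3} = - \frac{41}{3}$)
$\sqrt{1340009 + T{\left(F{\left(-15,-33 \right)},P{\left(20 \right)} \right)}} = \sqrt{1340009 - \frac{41}{3}} = \sqrt{\frac{4019986}{3}} = \frac{\sqrt{12059958}}{3}$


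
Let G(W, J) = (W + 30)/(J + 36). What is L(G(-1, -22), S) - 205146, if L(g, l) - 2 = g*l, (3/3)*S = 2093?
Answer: -401617/2 ≈ -2.0081e+5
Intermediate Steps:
S = 2093
G(W, J) = (30 + W)/(36 + J)
L(g, l) = 2 + g*l
L(G(-1, -22), S) - 205146 = (2 + ((30 - 1)/(36 - 22))*2093) - 205146 = (2 + (29/14)*2093) - 205146 = (2 + 8671/2) - 205146 = 8675/2 - 205146 = -401617/2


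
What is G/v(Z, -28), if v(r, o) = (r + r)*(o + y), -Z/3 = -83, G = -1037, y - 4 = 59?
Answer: -1037/17430 ≈ -0.059495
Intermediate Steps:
y = 63 (y = 4 + 59 = 63)
Z = 249 (Z = -3*(-83) = 249)
v(r, o) = 2*r*(63 + o) (v(r, o) = (r + r)*(o + 63) = (2*r)*(63 + o) = 2*r*(63 + o))
G/v(Z, -28) = -1037*1/(498*(63 - 28)) = -1037/(2*249*35) = -1037/17430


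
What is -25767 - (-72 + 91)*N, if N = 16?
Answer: -26071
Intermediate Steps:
-25767 - (-72 + 91)*N = -25767 - (-72 + 91)*16 = -25767 - 19*16 = -25767 - 1*304 = -25767 - 304 = -26071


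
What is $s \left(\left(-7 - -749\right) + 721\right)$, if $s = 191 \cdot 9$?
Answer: $2514897$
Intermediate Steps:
$s = 1719$
$s \left(\left(-7 - -749\right) + 721\right) = 1719 \left(\left(-7 - -749\right) + 721\right) = 1719 \left(\left(-7 + 749\right) + 721\right) = 1719 \left(742 + 721\right) = 1719 \cdot 1463 = 2514897$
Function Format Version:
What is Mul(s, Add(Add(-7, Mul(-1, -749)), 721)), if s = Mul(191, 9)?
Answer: 2514897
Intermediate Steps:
s = 1719
Mul(s, Add(Add(-7, Mul(-1, -749)), 721)) = Mul(1719, Add(Add(-7, Mul(-1, -749)), 721)) = Mul(1719, Add(Add(-7, 749), 721)) = Mul(1719, Add(742, 721)) = Mul(1719, 1463) = 2514897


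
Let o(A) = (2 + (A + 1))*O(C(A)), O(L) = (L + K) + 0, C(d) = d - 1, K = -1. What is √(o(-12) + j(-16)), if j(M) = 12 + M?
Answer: √122 ≈ 11.045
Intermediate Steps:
C(d) = -1 + d
O(L) = -1 + L (O(L) = (L - 1) + 0 = (-1 + L) + 0 = -1 + L)
o(A) = (-2 + A)*(3 + A) (o(A) = (2 + (A + 1))*(-1 + (-1 + A)) = (2 + (1 + A))*(-2 + A) = (3 + A)*(-2 + A) = (-2 + A)*(3 + A))
√(o(-12) + j(-16)) = √((-2 - 12)*(3 - 12) + (12 - 16)) = √(-14*(-9) - 4) = √(126 - 4) = √122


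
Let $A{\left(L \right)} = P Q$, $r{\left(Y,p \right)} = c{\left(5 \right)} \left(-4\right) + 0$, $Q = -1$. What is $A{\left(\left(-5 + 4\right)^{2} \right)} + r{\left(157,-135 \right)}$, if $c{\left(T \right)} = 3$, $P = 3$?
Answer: $-15$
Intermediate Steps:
$r{\left(Y,p \right)} = -12$ ($r{\left(Y,p \right)} = 3 \left(-4\right) + 0 = -12 + 0 = -12$)
$A{\left(L \right)} = -3$ ($A{\left(L \right)} = 3 \left(-1\right) = -3$)
$A{\left(\left(-5 + 4\right)^{2} \right)} + r{\left(157,-135 \right)} = -3 - 12 = -15$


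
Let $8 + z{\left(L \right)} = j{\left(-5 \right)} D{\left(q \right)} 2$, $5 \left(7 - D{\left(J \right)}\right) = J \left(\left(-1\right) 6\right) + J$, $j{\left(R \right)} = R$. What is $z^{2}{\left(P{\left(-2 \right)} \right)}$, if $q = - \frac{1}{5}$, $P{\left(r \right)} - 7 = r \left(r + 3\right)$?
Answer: $5776$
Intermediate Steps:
$P{\left(r \right)} = 7 + r \left(3 + r\right)$ ($P{\left(r \right)} = 7 + r \left(r + 3\right) = 7 + r \left(3 + r\right)$)
$q = - \frac{1}{5}$ ($q = \left(-1\right) \frac{1}{5} = - \frac{1}{5} \approx -0.2$)
$D{\left(J \right)} = 7 + J$ ($D{\left(J \right)} = 7 - \frac{J \left(\left(-1\right) 6\right) + J}{5} = 7 - \frac{J \left(-6\right) + J}{5} = 7 - \frac{- 6 J + J}{5} = 7 - \frac{\left(-5\right) J}{5} = 7 + J$)
$z{\left(L \right)} = -76$ ($z{\left(L \right)} = -8 + - 5 \left(7 - \frac{1}{5}\right) 2 = -8 + \left(-5\right) \frac{34}{5} \cdot 2 = -8 - 68 = -76$)
$z^{2}{\left(P{\left(-2 \right)} \right)} = \left(-76\right)^{2} = 5776$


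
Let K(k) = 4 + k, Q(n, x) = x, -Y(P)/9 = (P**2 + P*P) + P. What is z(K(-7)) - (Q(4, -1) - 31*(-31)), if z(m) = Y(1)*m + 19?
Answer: -860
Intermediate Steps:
Y(P) = -18*P**2 - 9*P (Y(P) = -9*((P**2 + P*P) + P) = -9*((P**2 + P**2) + P) = -9*(2*P**2 + P) = -9*(P + 2*P**2) = -18*P**2 - 9*P)
z(m) = 19 - 27*m (z(m) = (-9*1*(1 + 2*1))*m + 19 = (-9*1*(1 + 2))*m + 19 = (-9*1*3)*m + 19 = -27*m + 19 = 19 - 27*m)
z(K(-7)) - (Q(4, -1) - 31*(-31)) = (19 - 27*(4 - 7)) - (-1 - 31*(-31)) = (19 - 27*(-3)) - (-1 + 961) = (19 + 81) - 1*960 = 100 - 960 = -860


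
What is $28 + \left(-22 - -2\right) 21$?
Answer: $-392$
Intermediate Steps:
$28 + \left(-22 - -2\right) 21 = 28 + \left(-22 + 2\right) 21 = 28 - 420 = -392$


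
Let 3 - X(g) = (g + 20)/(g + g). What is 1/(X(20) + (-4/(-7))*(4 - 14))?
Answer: -7/26 ≈ -0.26923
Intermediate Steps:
X(g) = 3 - (20 + g)/(2*g) (X(g) = 3 - (g + 20)/(g + g) = 3 - (20 + g)/(2*g))
1/(X(20) + (-4/(-7))*(4 - 14)) = 1/((5/2 - 10/20) + (-4/(-7))*(4 - 14)) = 1/((5/2 - 10*1/20) - 4*(-⅐)*(-10)) = 1/((5/2 - ½) + (4/7)*(-10)) = 1/(2 - 40/7) = 1/(-26/7) = -7/26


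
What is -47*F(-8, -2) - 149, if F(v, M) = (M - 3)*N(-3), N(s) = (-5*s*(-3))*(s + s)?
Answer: 63301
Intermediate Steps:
N(s) = 30*s**2 (N(s) = (15*s)*(2*s) = 30*s**2)
F(v, M) = -810 + 270*M (F(v, M) = (M - 3)*(30*(-3)**2) = (-3 + M)*(30*9) = (-3 + M)*270 = -810 + 270*M)
-47*F(-8, -2) - 149 = -47*(-810 + 270*(-2)) - 149 = -47*(-810 - 540) - 149 = -47*(-1350) - 149 = 63450 - 149 = 63301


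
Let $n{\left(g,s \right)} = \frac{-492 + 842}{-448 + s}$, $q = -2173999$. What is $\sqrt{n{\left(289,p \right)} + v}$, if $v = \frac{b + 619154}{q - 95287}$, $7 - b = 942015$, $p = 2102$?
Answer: $\frac{\sqrt{311590912017925694}}{938349761} \approx 0.59488$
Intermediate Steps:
$b = -942008$ ($b = 7 - 942015 = -942008$)
$n{\left(g,s \right)} = \frac{350}{-448 + s}$
$v = \frac{161427}{1134643}$ ($v = \frac{-942008 + 619154}{-2173999 - 95287} = - \frac{322854}{-2269286} = \left(-322854\right) \left(- \frac{1}{2269286}\right) = \frac{161427}{1134643} \approx 0.14227$)
$\sqrt{n{\left(289,p \right)} + v} = \sqrt{\frac{350}{-448 + 2102} + \frac{161427}{1134643}} = \sqrt{\frac{350}{1654} + \frac{161427}{1134643}} = \sqrt{350 \cdot \frac{1}{1654} + \frac{161427}{1134643}} = \sqrt{\frac{175}{827} + \frac{161427}{1134643}} = \sqrt{\frac{332062654}{938349761}} = \frac{\sqrt{311590912017925694}}{938349761}$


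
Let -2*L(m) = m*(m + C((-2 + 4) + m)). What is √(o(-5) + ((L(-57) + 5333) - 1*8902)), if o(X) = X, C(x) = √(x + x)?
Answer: √(-20794 + 114*I*√110)/2 ≈ 2.072 + 72.13*I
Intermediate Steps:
C(x) = √2*√x (C(x) = √(2*x) = √2*√x)
L(m) = -m*(m + √2*√(2 + m))/2 (L(m) = -m*(m + √2*√((-2 + 4) + m))/2 = -m*(m + √2*√(2 + m))/2)
√(o(-5) + ((L(-57) + 5333) - 1*8902)) = √(-5 + ((-½*(-57)*(-57 + √(4 + 2*(-57))) + 5333) - 1*8902)) = √(-5 + ((-½*(-57)*(-57 + √(4 - 114)) + 5333) - 8902)) = √(-5 + ((-½*(-57)*(-57 + √(-110)) + 5333) - 8902)) = √(-5 + ((-½*(-57)*(-57 + I*√110) + 5333) - 8902)) = √(-5 + (((-3249/2 + 57*I*√110/2) + 5333) - 8902)) = √(-5 + ((7417/2 + 57*I*√110/2) - 8902)) = √(-5 + (-10387/2 + 57*I*√110/2)) = √(-10397/2 + 57*I*√110/2)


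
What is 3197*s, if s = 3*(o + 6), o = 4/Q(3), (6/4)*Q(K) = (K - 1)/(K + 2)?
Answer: 201411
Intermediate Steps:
Q(K) = 2*(-1 + K)/(3*(2 + K)) (Q(K) = 2*((K - 1)/(K + 2))/3 = 2*((-1 + K)/(2 + K))/3 = 2*(-1 + K)/(3*(2 + K)))
o = 15 (o = 4/((2*(-1 + 3)/(3*(2 + 3)))) = 4/(((⅔)*2/5)) = 4/(((⅔)*(⅕)*2)) = 4/(4/15) = 4*(15/4) = 15)
s = 63 (s = 3*(15 + 6) = 3*21 = 63)
3197*s = 3197*63 = 201411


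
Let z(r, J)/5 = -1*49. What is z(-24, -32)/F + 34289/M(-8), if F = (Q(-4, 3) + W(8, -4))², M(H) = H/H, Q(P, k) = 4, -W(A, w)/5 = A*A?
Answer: 3423962139/99856 ≈ 34289.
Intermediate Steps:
W(A, w) = -5*A² (W(A, w) = -5*A*A = -5*A²)
z(r, J) = -245 (z(r, J) = 5*(-1*49) = 5*(-49) = -245)
M(H) = 1
F = 99856 (F = (4 - 5*8²)² = (4 - 5*64)² = (4 - 320)² = (-316)² = 99856)
z(-24, -32)/F + 34289/M(-8) = -245/99856 + 34289/1 = -245*1/99856 + 34289*1 = -245/99856 + 34289 = 3423962139/99856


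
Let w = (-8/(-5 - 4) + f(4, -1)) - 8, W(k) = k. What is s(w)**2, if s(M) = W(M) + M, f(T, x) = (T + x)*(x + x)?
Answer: 55696/81 ≈ 687.60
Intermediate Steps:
f(T, x) = 2*x*(T + x) (f(T, x) = (T + x)*(2*x) = 2*x*(T + x))
w = -118/9 (w = (-8/(-5 - 4) + 2*(-1)*(4 - 1)) - 8 = (-8/(-9) + 2*(-1)*3) - 8 = (-8*(-1/9) - 6) - 8 = (8/9 - 6) - 8 = -46/9 - 8 = -118/9 ≈ -13.111)
s(M) = 2*M (s(M) = M + M = 2*M)
s(w)**2 = (2*(-118/9))**2 = (-236/9)**2 = 55696/81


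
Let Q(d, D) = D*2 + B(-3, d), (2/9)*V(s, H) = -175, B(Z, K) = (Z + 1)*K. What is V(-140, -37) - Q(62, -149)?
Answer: -731/2 ≈ -365.50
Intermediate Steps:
B(Z, K) = K*(1 + Z) (B(Z, K) = (1 + Z)*K = K*(1 + Z))
V(s, H) = -1575/2 (V(s, H) = (9/2)*(-175) = -1575/2)
Q(d, D) = -2*d + 2*D (Q(d, D) = D*2 + d*(1 - 3) = 2*D + d*(-2) = 2*D - 2*d = -2*d + 2*D)
V(-140, -37) - Q(62, -149) = -1575/2 - (-2*62 + 2*(-149)) = -1575/2 - (-124 - 298) = -1575/2 - 1*(-422) = -1575/2 + 422 = -731/2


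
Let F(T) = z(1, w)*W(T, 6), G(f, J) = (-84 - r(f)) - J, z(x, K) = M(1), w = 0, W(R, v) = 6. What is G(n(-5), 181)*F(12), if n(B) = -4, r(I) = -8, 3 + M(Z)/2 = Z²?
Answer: 6168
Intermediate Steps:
M(Z) = -6 + 2*Z²
z(x, K) = -4 (z(x, K) = -6 + 2*1² = -6 + 2*1 = -6 + 2 = -4)
G(f, J) = -76 - J (G(f, J) = (-84 - 1*(-8)) - J = (-84 + 8) - J = -76 - J)
F(T) = -24 (F(T) = -4*6 = -24)
G(n(-5), 181)*F(12) = (-76 - 1*181)*(-24) = (-76 - 181)*(-24) = -257*(-24) = 6168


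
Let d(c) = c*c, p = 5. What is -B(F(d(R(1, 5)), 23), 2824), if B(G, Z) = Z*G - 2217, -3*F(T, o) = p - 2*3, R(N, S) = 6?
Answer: 3827/3 ≈ 1275.7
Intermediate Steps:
d(c) = c²
F(T, o) = ⅓ (F(T, o) = -(5 - 2*3)/3 = -(5 - 6)/3 = -⅓*(-1) = ⅓)
B(G, Z) = -2217 + G*Z (B(G, Z) = G*Z - 2217 = -2217 + G*Z)
-B(F(d(R(1, 5)), 23), 2824) = -(-2217 + (⅓)*2824) = -(-2217 + 2824/3) = -1*(-3827/3) = 3827/3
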